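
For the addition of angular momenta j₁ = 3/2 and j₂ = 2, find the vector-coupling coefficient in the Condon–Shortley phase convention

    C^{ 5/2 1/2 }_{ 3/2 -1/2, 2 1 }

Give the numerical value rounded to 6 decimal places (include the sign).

√[6·1!2!3!/7! · 1!2!3!1!3!2!] = √(72/35)
  +(−1)^0/∏(0,1,2,3,0,0)! = 1/12  (running 1/12)
  +(−1)^1/∏(1,0,1,2,1,1)! = -1/2  (running -5/12)
⟨..|..⟩ = √(72/35)·(-5/12) = -0.597614

-0.597614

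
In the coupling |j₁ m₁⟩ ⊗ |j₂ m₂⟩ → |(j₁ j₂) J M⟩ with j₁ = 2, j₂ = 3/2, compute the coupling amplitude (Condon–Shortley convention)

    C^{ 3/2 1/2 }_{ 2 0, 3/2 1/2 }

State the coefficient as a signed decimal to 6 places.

-0.447214  (= −√(1/5))

triangle: 2!·2!·1!/6! = 4/720
(j±m)!: 2!·2!·2!·1!·2!·1! = 16
prefactor² = (2J+1)·Δ·N² = 16/45
  k=1: −1/(1!·1!·1!·1!·1!·0!) = -1
  k=2: +1/(2!·0!·0!·0!·2!·1!) = 1/4
Σ = -3/4  ⇒  CG² = 16/45·(-3/4)² = 1/5
CG = −√(1/5) = -0.447214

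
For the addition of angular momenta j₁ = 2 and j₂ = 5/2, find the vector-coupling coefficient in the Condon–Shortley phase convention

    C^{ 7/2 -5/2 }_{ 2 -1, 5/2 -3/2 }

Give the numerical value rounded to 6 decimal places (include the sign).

+√(1/63) = +0.125988

j₁+j₂−J=1  J+j₁−j₂=3  J−j₁+j₂=4  j₁+j₂+J+1=9
(j₁±m₁, j₂±m₂, J±M) = (1,3,1,4,1,6)
P² = 2304/7
sum k=0..1:
  [0] +1/36 = 1/36
  [1] −1/48 = -1/48
S = 1/144
C² = P²·S² = 1/63 ; C = +0.125988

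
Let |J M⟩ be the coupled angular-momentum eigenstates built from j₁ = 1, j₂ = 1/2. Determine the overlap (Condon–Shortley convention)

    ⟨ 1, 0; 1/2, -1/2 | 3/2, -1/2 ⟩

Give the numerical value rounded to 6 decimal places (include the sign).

+√(2/3) = +0.816497

√[4·0!2!1!/4! · 1!1!0!1!1!2!] = √(2/3)
  +(−1)^0/∏(0,0,1,0,1,1)! = 1  (running 1)
⟨..|..⟩ = √(2/3)·(1) = +0.816497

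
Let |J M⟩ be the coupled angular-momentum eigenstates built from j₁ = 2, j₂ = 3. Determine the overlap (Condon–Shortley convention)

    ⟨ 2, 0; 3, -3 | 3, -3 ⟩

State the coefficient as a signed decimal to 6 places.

√[7·2!2!4!/9! · 2!2!0!6!0!6!] = √(3840)
  +(−1)^0/∏(0,2,2,0,0,4)! = 1/96  (running 1/96)
⟨..|..⟩ = √(3840)·(1/96) = +0.645497

+√(5/12) ≈ +0.645497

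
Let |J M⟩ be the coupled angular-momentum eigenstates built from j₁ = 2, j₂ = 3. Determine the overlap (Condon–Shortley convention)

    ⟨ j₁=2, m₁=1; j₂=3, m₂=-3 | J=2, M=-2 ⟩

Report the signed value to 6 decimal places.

+√(5/14) ≈ +0.597614

√[5·3!1!3!/8! · 3!1!0!6!0!4!] = √(3240/7)
  +(−1)^0/∏(0,3,1,0,0,3)! = 1/36  (running 1/36)
⟨..|..⟩ = √(3240/7)·(1/36) = +0.597614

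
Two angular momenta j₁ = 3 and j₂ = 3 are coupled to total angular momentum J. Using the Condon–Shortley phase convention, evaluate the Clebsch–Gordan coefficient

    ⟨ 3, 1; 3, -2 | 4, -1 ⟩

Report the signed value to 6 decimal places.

+√(16/77) ≈ +0.455842

j₁+j₂−J=2  J+j₁−j₂=4  J−j₁+j₂=4  j₁+j₂+J+1=11
(j₁±m₁, j₂±m₂, J±M) = (4,2,1,5,3,5)
P² = 82944/77
sum k=0..1:
  [0] +1/48 = 1/48
  [1] −1/144 = -1/144
S = 1/72
C² = P²·S² = 16/77 ; C = +0.455842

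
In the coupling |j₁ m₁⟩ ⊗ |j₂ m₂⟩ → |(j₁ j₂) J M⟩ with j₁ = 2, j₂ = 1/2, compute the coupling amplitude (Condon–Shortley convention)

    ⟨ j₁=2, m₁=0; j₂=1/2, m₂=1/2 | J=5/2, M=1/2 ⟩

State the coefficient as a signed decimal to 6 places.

+√(3/5) ≈ +0.774597

j₁+j₂−J=0  J+j₁−j₂=4  J−j₁+j₂=1  j₁+j₂+J+1=6
(j₁±m₁, j₂±m₂, J±M) = (2,2,1,0,3,2)
P² = 48/5
sum k=0..0:
  [0] +1/4 = 1/4
S = 1/4
C² = P²·S² = 3/5 ; C = +0.774597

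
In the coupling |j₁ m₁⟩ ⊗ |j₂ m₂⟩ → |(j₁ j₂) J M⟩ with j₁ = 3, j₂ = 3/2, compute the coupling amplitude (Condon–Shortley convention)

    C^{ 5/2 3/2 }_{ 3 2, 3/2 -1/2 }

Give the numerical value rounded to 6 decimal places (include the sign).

j₁+j₂−J=2  J+j₁−j₂=4  J−j₁+j₂=1  j₁+j₂+J+1=8
(j₁±m₁, j₂±m₂, J±M) = (5,1,1,2,4,1)
P² = 288/7
sum k=0..1:
  [0] +1/12 = 1/12
  [1] −1/24 = -1/24
S = 1/24
C² = P²·S² = 1/14 ; C = +0.267261

+0.267261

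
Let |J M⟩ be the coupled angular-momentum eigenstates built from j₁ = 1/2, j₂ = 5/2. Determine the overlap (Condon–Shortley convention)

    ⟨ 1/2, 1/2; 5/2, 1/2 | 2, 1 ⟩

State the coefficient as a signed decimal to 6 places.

j₁+j₂−J=1  J+j₁−j₂=0  J−j₁+j₂=4  j₁+j₂+J+1=6
(j₁±m₁, j₂±m₂, J±M) = (1,0,3,2,3,1)
P² = 12
sum k=0..0:
  [0] +1/6 = 1/6
S = 1/6
C² = P²·S² = 1/3 ; C = +0.577350

+0.577350  (= +√(1/3))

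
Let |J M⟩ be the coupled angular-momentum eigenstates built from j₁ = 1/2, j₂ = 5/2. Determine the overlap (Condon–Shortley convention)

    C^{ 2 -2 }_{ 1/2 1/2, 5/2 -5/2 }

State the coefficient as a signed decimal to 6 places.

j₁+j₂−J=1  J+j₁−j₂=0  J−j₁+j₂=4  j₁+j₂+J+1=6
(j₁±m₁, j₂±m₂, J±M) = (1,0,0,5,0,4)
P² = 480
sum k=0..0:
  [0] +1/24 = 1/24
S = 1/24
C² = P²·S² = 5/6 ; C = +0.912871

+√(5/6) ≈ +0.912871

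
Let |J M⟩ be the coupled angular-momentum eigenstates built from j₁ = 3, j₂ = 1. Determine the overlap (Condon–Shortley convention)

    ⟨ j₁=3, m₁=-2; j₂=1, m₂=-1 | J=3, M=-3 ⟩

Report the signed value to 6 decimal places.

+0.500000

√[7·1!5!1!/8! · 1!5!0!2!0!6!] = √(3600)
  +(−1)^0/∏(0,1,5,0,0,1)! = 1/120  (running 1/120)
⟨..|..⟩ = √(3600)·(1/120) = +0.500000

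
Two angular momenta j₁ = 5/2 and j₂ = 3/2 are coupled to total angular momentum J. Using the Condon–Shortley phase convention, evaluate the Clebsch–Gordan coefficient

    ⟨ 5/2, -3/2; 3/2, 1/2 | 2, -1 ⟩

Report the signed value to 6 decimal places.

+√(1/42) ≈ +0.154303

j₁+j₂−J=2  J+j₁−j₂=3  J−j₁+j₂=1  j₁+j₂+J+1=7
(j₁±m₁, j₂±m₂, J±M) = (1,4,2,1,1,3)
P² = 24/7
sum k=1..2:
  [1] −1/6 = -1/6
  [2] +1/4 = 1/4
S = 1/12
C² = P²·S² = 1/42 ; C = +0.154303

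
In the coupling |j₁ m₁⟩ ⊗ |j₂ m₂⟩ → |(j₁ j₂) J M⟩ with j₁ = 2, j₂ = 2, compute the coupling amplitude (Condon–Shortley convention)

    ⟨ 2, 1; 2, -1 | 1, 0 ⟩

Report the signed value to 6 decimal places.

−√(1/10) ≈ -0.316228

j₁+j₂−J=3  J+j₁−j₂=1  J−j₁+j₂=1  j₁+j₂+J+1=6
(j₁±m₁, j₂±m₂, J±M) = (3,1,1,3,1,1)
P² = 9/10
sum k=0..1:
  [0] +1/6 = 1/6
  [1] −1/2 = -1/2
S = -1/3
C² = P²·S² = 1/10 ; C = -0.316228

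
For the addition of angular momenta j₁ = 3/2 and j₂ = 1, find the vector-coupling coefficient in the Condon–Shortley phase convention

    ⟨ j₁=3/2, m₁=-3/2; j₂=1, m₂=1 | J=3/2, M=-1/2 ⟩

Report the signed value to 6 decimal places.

−√(2/5) ≈ -0.632456

triangle: 1!·2!·1!/5! = 2/120
(j±m)!: 0!·3!·2!·0!·1!·2! = 24
prefactor² = (2J+1)·Δ·N² = 8/5
  k=1: −1/(1!·0!·2!·1!·0!·0!) = -1/2
Σ = -1/2  ⇒  CG² = 8/5·(-1/2)² = 2/5
CG = −√(2/5) = -0.632456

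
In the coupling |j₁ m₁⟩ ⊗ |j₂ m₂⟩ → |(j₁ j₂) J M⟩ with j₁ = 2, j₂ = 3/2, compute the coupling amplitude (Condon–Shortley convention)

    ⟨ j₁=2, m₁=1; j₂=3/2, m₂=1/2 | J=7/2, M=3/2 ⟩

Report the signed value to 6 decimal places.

+√(4/7) ≈ +0.755929

j₁+j₂−J=0  J+j₁−j₂=4  J−j₁+j₂=3  j₁+j₂+J+1=8
(j₁±m₁, j₂±m₂, J±M) = (3,1,2,1,5,2)
P² = 576/7
sum k=0..0:
  [0] +1/12 = 1/12
S = 1/12
C² = P²·S² = 4/7 ; C = +0.755929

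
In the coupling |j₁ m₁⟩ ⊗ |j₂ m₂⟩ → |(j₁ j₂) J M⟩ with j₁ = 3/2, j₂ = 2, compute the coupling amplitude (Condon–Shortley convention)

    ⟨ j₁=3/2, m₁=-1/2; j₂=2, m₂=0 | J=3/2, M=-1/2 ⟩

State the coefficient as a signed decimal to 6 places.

-0.447214

triangle: 2!·1!·2!/6! = 4/720
(j±m)!: 1!·2!·2!·2!·1!·2! = 16
prefactor² = (2J+1)·Δ·N² = 16/45
  k=1: −1/(1!·1!·1!·1!·0!·1!) = -1
  k=2: +1/(2!·0!·0!·0!·1!·2!) = 1/4
Σ = -3/4  ⇒  CG² = 16/45·(-3/4)² = 1/5
CG = −√(1/5) = -0.447214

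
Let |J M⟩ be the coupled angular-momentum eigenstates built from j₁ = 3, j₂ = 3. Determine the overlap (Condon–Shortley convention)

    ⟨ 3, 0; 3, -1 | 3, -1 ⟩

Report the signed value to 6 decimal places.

-0.408248

triangle: 3!*3!*3!/10! = 216/3628800
(j±m)!: 3!*3!*2!*4!*2!*4! = 82944
prefactor² = (2J+1)*Δ*N² = 864/25
  k=0: +1/(0!*3!*3!*2!*0!*1!) = 1/72
  k=1: −1/(1!*2!*2!*1!*1!*2!) = -1/8
  k=2: +1/(2!*1!*1!*0!*2!*3!) = 1/24
Σ = -5/72  ⇒  CG² = 864/25*(-5/72)² = 1/6
CG = −√(1/6) = -0.408248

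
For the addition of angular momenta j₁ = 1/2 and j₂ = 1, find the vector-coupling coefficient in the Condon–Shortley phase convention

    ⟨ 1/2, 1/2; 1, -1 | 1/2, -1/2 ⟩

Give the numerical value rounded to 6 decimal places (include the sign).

√[2·1!0!1!/3! · 1!0!0!2!0!1!] = √(2/3)
  +(−1)^0/∏(0,1,0,0,0,1)! = 1  (running 1)
⟨..|..⟩ = √(2/3)·(1) = +0.816497

+0.816497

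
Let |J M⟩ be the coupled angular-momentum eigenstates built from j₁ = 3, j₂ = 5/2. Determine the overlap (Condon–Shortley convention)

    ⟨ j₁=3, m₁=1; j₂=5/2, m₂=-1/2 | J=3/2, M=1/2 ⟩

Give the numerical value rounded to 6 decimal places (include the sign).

-0.097590  (= −√(1/105))

j₁+j₂−J=4  J+j₁−j₂=2  J−j₁+j₂=1  j₁+j₂+J+1=8
(j₁±m₁, j₂±m₂, J±M) = (4,2,2,3,2,1)
P² = 192/35
sum k=1..2:
  [1] −1/6 = -1/6
  [2] +1/8 = 1/8
S = -1/24
C² = P²·S² = 1/105 ; C = -0.097590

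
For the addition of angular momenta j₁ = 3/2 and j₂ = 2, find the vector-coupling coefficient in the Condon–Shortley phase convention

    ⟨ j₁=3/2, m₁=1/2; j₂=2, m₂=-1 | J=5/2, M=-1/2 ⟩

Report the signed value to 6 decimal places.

+0.597614  (= +√(5/14))

triangle: 1!×2!×3!/7! = 12/5040
(j±m)!: 2!×1!×1!×3!×2!×3! = 144
prefactor² = (2J+1)×Δ×N² = 72/35
  k=0: +1/(0!×1!×1!×1!×1!×2!) = 1/2
  k=1: −1/(1!×0!×0!×0!×2!×3!) = -1/12
Σ = 5/12  ⇒  CG² = 72/35×5/12² = 5/14
CG = +√(5/14) = +0.597614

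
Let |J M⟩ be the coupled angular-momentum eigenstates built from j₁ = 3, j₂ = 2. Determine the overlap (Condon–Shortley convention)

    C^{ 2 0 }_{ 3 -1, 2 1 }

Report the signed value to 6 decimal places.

triangle: 3!·3!·1!/8! = 36/40320
(j±m)!: 2!·4!·3!·1!·2!·2! = 1152
prefactor² = (2J+1)·Δ·N² = 36/7
  k=2: +1/(2!·1!·2!·1!·1!·0!) = 1/4
  k=3: −1/(3!·0!·1!·0!·2!·1!) = -1/12
Σ = 1/6  ⇒  CG² = 36/7·1/6² = 1/7
CG = +√(1/7) = +0.377964

+√(1/7) ≈ +0.377964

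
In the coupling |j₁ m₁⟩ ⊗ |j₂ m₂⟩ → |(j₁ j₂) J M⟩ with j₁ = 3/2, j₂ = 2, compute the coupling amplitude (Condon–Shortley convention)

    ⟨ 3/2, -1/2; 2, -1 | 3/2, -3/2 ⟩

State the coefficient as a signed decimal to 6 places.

-0.632456  (= −√(2/5))

triangle: 2!×1!×2!/6! = 4/720
(j±m)!: 1!×2!×1!×3!×0!×3! = 72
prefactor² = (2J+1)×Δ×N² = 8/5
  k=1: −1/(1!×1!×1!×0!×0!×2!) = -1/2
Σ = -1/2  ⇒  CG² = 8/5×(-1/2)² = 2/5
CG = −√(2/5) = -0.632456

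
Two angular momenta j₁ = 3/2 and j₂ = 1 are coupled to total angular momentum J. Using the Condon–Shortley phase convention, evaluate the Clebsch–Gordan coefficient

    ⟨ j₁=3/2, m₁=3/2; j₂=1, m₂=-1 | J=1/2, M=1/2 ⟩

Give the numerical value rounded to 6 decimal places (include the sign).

√[2·2!1!0!/4! · 3!0!0!2!1!0!] = √(2)
  +(−1)^0/∏(0,2,0,0,1,0)! = 1/2  (running 1/2)
⟨..|..⟩ = √(2)·(1/2) = +0.707107

+0.707107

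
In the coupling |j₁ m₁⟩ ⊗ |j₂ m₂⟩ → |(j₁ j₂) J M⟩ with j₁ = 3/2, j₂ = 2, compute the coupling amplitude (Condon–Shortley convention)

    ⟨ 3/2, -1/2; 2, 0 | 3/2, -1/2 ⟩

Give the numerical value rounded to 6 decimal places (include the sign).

-0.447214  (= −√(1/5))

√[4·2!1!2!/6! · 1!2!2!2!1!2!] = √(16/45)
  +(−1)^1/∏(1,1,1,1,0,1)! = -1  (running -1)
  +(−1)^2/∏(2,0,0,0,1,2)! = 1/4  (running -3/4)
⟨..|..⟩ = √(16/45)·(-3/4) = -0.447214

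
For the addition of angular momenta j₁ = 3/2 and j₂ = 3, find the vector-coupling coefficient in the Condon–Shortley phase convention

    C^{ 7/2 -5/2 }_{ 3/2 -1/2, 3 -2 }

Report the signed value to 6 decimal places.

triangle: 1!×2!×5!/9! = 240/362880
(j±m)!: 1!×2!×1!×5!×1!×6! = 172800
prefactor² = (2J+1)×Δ×N² = 6400/7
  k=0: +1/(0!×1!×2!×1!×0!×4!) = 1/48
  k=1: −1/(1!×0!×1!×0!×1!×5!) = -1/120
Σ = 1/80  ⇒  CG² = 6400/7×1/80² = 1/7
CG = +√(1/7) = +0.377964

+√(1/7) ≈ +0.377964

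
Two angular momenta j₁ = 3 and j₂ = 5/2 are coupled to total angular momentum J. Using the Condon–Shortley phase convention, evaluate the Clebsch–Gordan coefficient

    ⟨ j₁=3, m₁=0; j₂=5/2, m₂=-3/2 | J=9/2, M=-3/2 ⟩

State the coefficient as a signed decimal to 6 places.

triangle: 1!*5!*4!/11! = 2880/39916800
(j±m)!: 3!*3!*1!*4!*3!*6! = 3732480
prefactor² = (2J+1)*Δ*N² = 207360/77
  k=0: +1/(0!*1!*3!*1!*2!*3!) = 1/72
  k=1: −1/(1!*0!*2!*0!*3!*4!) = -1/288
Σ = 1/96  ⇒  CG² = 207360/77*1/96² = 45/154
CG = +√(45/154) = +0.540562

+√(45/154) = +0.540562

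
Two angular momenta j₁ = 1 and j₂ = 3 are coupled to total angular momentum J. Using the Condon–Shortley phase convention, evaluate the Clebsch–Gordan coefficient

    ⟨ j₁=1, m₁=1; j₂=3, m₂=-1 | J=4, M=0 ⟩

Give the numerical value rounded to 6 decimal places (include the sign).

√[9·0!2!6!/9! · 2!0!2!4!4!4!] = √(13824/7)
  +(−1)^0/∏(0,0,0,2,2,4)! = 1/96  (running 1/96)
⟨..|..⟩ = √(13824/7)·(1/96) = +0.462910

+√(3/14) = +0.462910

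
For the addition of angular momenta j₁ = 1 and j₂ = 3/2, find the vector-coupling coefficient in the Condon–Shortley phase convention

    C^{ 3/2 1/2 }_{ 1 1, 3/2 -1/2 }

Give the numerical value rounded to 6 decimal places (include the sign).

triangle: 1!*1!*2!/5! = 2/120
(j±m)!: 2!*0!*1!*2!*2!*1! = 8
prefactor² = (2J+1)*Δ*N² = 8/15
  k=0: +1/(0!*1!*0!*1!*1!*1!) = 1
Σ = 1  ⇒  CG² = 8/15*1² = 8/15
CG = +√(8/15) = +0.730297

+√(8/15) ≈ +0.730297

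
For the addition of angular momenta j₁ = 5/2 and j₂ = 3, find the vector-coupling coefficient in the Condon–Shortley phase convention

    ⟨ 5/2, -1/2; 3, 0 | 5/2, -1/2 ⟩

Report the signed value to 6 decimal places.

+√(8/105) = +0.276026

triangle: 3!·2!·3!/9! = 72/362880
(j±m)!: 2!·3!·3!·3!·2!·3! = 5184
prefactor² = (2J+1)·Δ·N² = 216/35
  k=1: −1/(1!·2!·2!·2!·0!·1!) = -1/8
  k=2: +1/(2!·1!·1!·1!·1!·2!) = 1/4
  k=3: −1/(3!·0!·0!·0!·2!·3!) = -1/72
Σ = 1/9  ⇒  CG² = 216/35·1/9² = 8/105
CG = +√(8/105) = +0.276026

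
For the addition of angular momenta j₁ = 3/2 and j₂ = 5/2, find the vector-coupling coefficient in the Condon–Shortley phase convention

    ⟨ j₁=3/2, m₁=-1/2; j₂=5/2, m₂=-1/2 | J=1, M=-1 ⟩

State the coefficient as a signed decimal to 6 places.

triangle: 3!×0!×2!/6! = 12/720
(j±m)!: 1!×2!×2!×3!×0!×2! = 48
prefactor² = (2J+1)×Δ×N² = 12/5
  k=2: +1/(2!×1!×0!×0!×0!×2!) = 1/4
Σ = 1/4  ⇒  CG² = 12/5×1/4² = 3/20
CG = +√(3/20) = +0.387298

+√(3/20) ≈ +0.387298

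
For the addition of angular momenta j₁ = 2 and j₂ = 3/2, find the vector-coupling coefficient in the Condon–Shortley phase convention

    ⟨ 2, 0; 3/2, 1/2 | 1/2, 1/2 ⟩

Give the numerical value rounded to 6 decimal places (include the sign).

j₁+j₂−J=3  J+j₁−j₂=1  J−j₁+j₂=0  j₁+j₂+J+1=5
(j₁±m₁, j₂±m₂, J±M) = (2,2,2,1,1,0)
P² = 4/5
sum k=2..2:
  [2] +1/2 = 1/2
S = 1/2
C² = P²·S² = 1/5 ; C = +0.447214

+0.447214  (= +√(1/5))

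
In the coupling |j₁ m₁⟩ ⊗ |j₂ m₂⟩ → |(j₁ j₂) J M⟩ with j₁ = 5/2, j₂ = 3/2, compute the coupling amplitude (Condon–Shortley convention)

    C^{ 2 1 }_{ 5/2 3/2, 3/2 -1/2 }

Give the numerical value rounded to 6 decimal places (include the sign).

+0.154303  (= +√(1/42))

√[5·2!3!1!/7! · 4!1!1!2!3!1!] = √(24/7)
  +(−1)^0/∏(0,2,1,1,2,0)! = 1/4  (running 1/4)
  +(−1)^1/∏(1,1,0,0,3,1)! = -1/6  (running 1/12)
⟨..|..⟩ = √(24/7)·(1/12) = +0.154303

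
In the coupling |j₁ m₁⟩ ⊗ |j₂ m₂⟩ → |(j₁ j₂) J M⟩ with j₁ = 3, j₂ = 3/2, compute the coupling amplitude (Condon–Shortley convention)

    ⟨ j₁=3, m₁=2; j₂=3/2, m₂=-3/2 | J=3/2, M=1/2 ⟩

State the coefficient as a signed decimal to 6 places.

j₁+j₂−J=3  J+j₁−j₂=3  J−j₁+j₂=0  j₁+j₂+J+1=7
(j₁±m₁, j₂±m₂, J±M) = (5,1,0,3,2,1)
P² = 288/7
sum k=0..0:
  [0] +1/12 = 1/12
S = 1/12
C² = P²·S² = 2/7 ; C = +0.534522

+0.534522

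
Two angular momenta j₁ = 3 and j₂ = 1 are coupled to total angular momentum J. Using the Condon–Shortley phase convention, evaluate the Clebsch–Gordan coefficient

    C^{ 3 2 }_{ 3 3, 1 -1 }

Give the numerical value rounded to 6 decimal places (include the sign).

√[7·1!5!1!/8! · 6!0!0!2!5!1!] = √(3600)
  +(−1)^0/∏(0,1,0,0,5,1)! = 1/120  (running 1/120)
⟨..|..⟩ = √(3600)·(1/120) = +0.500000

+0.500000  (= +√(1/4))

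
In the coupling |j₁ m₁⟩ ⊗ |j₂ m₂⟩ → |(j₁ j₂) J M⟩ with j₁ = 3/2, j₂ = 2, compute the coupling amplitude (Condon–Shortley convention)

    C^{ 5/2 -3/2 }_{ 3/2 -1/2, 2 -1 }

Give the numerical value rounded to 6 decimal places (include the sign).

+√(1/35) ≈ +0.169031

j₁+j₂−J=1  J+j₁−j₂=2  J−j₁+j₂=3  j₁+j₂+J+1=7
(j₁±m₁, j₂±m₂, J±M) = (1,2,1,3,1,4)
P² = 144/35
sum k=0..1:
  [0] +1/4 = 1/4
  [1] −1/6 = -1/6
S = 1/12
C² = P²·S² = 1/35 ; C = +0.169031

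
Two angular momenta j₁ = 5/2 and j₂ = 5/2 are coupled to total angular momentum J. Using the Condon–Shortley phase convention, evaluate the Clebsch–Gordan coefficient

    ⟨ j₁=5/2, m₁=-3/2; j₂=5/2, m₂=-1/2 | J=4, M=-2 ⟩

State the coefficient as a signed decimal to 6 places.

j₁+j₂−J=1  J+j₁−j₂=4  J−j₁+j₂=4  j₁+j₂+J+1=10
(j₁±m₁, j₂±m₂, J±M) = (1,4,2,3,2,6)
P² = 20736/35
sum k=0..1:
  [0] +1/96 = 1/96
  [1] −1/36 = -1/36
S = -5/288
C² = P²·S² = 5/28 ; C = -0.422577

−√(5/28) ≈ -0.422577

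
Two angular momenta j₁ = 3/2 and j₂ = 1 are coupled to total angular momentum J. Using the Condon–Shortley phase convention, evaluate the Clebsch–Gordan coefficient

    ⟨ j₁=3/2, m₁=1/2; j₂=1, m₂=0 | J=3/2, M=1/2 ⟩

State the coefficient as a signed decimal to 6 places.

+√(1/15) ≈ +0.258199

j₁+j₂−J=1  J+j₁−j₂=2  J−j₁+j₂=1  j₁+j₂+J+1=5
(j₁±m₁, j₂±m₂, J±M) = (2,1,1,1,2,1)
P² = 4/15
sum k=0..1:
  [0] +1/1 = 1
  [1] −1/2 = -1/2
S = 1/2
C² = P²·S² = 1/15 ; C = +0.258199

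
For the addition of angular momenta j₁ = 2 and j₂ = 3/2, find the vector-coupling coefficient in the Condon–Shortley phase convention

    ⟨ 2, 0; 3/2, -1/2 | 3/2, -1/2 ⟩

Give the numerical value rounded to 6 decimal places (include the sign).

j₁+j₂−J=2  J+j₁−j₂=2  J−j₁+j₂=1  j₁+j₂+J+1=6
(j₁±m₁, j₂±m₂, J±M) = (2,2,1,2,1,2)
P² = 16/45
sum k=0..1:
  [0] +1/4 = 1/4
  [1] −1/1 = -1
S = -3/4
C² = P²·S² = 1/5 ; C = -0.447214

−√(1/5) ≈ -0.447214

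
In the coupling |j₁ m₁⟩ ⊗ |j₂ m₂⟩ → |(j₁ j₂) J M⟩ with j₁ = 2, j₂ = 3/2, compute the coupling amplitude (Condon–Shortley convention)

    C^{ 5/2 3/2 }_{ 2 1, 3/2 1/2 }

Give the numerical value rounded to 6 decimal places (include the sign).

+√(1/35) ≈ +0.169031

j₁+j₂−J=1  J+j₁−j₂=3  J−j₁+j₂=2  j₁+j₂+J+1=7
(j₁±m₁, j₂±m₂, J±M) = (3,1,2,1,4,1)
P² = 144/35
sum k=0..1:
  [0] +1/4 = 1/4
  [1] −1/6 = -1/6
S = 1/12
C² = P²·S² = 1/35 ; C = +0.169031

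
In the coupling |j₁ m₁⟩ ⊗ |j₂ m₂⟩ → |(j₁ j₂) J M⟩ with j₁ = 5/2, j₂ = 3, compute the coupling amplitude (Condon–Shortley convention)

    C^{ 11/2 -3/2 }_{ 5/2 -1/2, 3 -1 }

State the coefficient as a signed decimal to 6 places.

j₁+j₂−J=0  J+j₁−j₂=5  J−j₁+j₂=6  j₁+j₂+J+1=12
(j₁±m₁, j₂±m₂, J±M) = (2,3,2,4,4,7)
P² = 1658880/11
sum k=0..0:
  [0] +1/576 = 1/576
S = 1/576
C² = P²·S² = 5/11 ; C = +0.674200

+√(5/11) = +0.674200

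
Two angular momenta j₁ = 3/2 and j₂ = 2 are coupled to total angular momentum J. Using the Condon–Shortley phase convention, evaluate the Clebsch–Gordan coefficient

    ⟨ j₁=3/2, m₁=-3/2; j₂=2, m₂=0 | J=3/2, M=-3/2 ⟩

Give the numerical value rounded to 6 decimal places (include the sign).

+√(1/5) ≈ +0.447214

triangle: 2!*1!*2!/6! = 4/720
(j±m)!: 0!*3!*2!*2!*0!*3! = 144
prefactor² = (2J+1)*Δ*N² = 16/5
  k=2: +1/(2!*0!*1!*0!*0!*2!) = 1/4
Σ = 1/4  ⇒  CG² = 16/5*1/4² = 1/5
CG = +√(1/5) = +0.447214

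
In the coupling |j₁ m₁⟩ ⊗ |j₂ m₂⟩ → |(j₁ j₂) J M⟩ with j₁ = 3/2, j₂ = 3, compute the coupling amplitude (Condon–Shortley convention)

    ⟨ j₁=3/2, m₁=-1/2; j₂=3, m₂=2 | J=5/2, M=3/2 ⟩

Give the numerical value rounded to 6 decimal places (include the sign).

+0.267261

√[6·2!1!4!/8! · 1!2!5!1!4!1!] = √(288/7)
  +(−1)^1/∏(1,1,1,4,0,0)! = -1/24  (running -1/24)
  +(−1)^2/∏(2,0,0,3,1,1)! = 1/12  (running 1/24)
⟨..|..⟩ = √(288/7)·(1/24) = +0.267261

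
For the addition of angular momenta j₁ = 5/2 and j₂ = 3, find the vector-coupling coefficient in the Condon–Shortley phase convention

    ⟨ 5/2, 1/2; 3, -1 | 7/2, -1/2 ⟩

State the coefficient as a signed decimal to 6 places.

−√(1/63) = -0.125988

√[8·2!3!4!/10! · 3!2!2!4!3!4!] = √(9216/175)
  +(−1)^0/∏(0,2,2,2,1,2)! = 1/16  (running 1/16)
  +(−1)^1/∏(1,1,1,1,2,3)! = -1/12  (running -1/48)
  +(−1)^2/∏(2,0,0,0,3,4)! = 1/288  (running -5/288)
⟨..|..⟩ = √(9216/175)·(-5/288) = -0.125988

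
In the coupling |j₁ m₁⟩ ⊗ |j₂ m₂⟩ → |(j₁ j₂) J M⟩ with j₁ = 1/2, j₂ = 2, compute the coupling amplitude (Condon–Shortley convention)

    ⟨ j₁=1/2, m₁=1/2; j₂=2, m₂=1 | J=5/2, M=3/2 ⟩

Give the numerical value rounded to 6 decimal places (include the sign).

+0.894427

√[6·0!1!4!/6! · 1!0!3!1!4!1!] = √(144/5)
  +(−1)^0/∏(0,0,0,3,1,1)! = 1/6  (running 1/6)
⟨..|..⟩ = √(144/5)·(1/6) = +0.894427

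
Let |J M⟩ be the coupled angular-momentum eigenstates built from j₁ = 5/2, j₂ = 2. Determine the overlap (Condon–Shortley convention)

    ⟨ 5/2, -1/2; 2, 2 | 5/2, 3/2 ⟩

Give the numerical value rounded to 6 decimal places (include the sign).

+0.621059  (= +√(27/70))

√[6·2!3!2!/8! · 2!3!4!0!4!1!] = √(864/35)
  +(−1)^2/∏(2,0,1,2,2,0)! = 1/8  (running 1/8)
⟨..|..⟩ = √(864/35)·(1/8) = +0.621059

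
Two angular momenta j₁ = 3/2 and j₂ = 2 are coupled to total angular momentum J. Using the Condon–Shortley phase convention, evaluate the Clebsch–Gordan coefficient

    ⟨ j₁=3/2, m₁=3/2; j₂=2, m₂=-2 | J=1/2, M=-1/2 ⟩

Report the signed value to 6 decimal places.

+0.632456  (= +√(2/5))

√[2·3!0!1!/5! · 3!0!0!4!0!1!] = √(72/5)
  +(−1)^0/∏(0,3,0,0,0,1)! = 1/6  (running 1/6)
⟨..|..⟩ = √(72/5)·(1/6) = +0.632456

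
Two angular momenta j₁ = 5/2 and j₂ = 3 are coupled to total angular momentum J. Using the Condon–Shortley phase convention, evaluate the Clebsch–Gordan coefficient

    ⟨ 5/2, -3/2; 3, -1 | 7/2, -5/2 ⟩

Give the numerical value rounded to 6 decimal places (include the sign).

√[8·2!3!4!/10! · 1!4!2!4!1!6!] = √(18432/35)
  +(−1)^1/∏(1,1,3,1,0,3)! = -1/36  (running -1/36)
  +(−1)^2/∏(2,0,2,0,1,4)! = 1/96  (running -5/288)
⟨..|..⟩ = √(18432/35)·(-5/288) = -0.398410

−√(10/63) ≈ -0.398410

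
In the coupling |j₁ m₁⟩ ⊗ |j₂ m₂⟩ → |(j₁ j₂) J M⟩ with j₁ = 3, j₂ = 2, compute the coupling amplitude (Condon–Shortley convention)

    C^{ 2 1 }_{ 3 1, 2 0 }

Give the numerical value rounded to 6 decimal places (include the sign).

-0.377964

triangle: 3!·3!·1!/8! = 36/40320
(j±m)!: 4!·2!·2!·2!·3!·1! = 1152
prefactor² = (2J+1)·Δ·N² = 36/7
  k=1: −1/(1!·2!·1!·1!·2!·0!) = -1/4
  k=2: +1/(2!·1!·0!·0!·3!·1!) = 1/12
Σ = -1/6  ⇒  CG² = 36/7·(-1/6)² = 1/7
CG = −√(1/7) = -0.377964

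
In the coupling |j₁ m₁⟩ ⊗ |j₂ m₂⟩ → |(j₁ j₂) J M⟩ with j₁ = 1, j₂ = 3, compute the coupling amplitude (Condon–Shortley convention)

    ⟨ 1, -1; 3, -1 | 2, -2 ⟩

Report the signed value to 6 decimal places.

+√(1/21) ≈ +0.218218

j₁+j₂−J=2  J+j₁−j₂=0  J−j₁+j₂=4  j₁+j₂+J+1=7
(j₁±m₁, j₂±m₂, J±M) = (0,2,2,4,0,4)
P² = 768/7
sum k=2..2:
  [2] +1/48 = 1/48
S = 1/48
C² = P²·S² = 1/21 ; C = +0.218218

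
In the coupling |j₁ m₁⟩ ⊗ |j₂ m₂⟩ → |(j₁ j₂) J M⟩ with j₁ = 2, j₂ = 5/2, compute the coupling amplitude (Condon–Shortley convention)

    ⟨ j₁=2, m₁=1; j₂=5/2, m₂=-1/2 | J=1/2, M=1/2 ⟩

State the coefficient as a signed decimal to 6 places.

-0.365148  (= −√(2/15))

√[2·4!0!1!/6! · 3!1!2!3!1!0!] = √(24/5)
  +(−1)^1/∏(1,3,0,1,0,0)! = -1/6  (running -1/6)
⟨..|..⟩ = √(24/5)·(-1/6) = -0.365148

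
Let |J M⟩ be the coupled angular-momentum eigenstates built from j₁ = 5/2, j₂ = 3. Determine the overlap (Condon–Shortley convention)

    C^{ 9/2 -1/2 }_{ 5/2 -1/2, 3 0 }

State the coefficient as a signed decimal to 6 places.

−√(10/231) ≈ -0.208063

j₁+j₂−J=1  J+j₁−j₂=4  J−j₁+j₂=5  j₁+j₂+J+1=11
(j₁±m₁, j₂±m₂, J±M) = (2,3,3,3,4,5)
P² = 69120/77
sum k=0..1:
  [0] +1/72 = 1/72
  [1] −1/48 = -1/48
S = -1/144
C² = P²·S² = 10/231 ; C = -0.208063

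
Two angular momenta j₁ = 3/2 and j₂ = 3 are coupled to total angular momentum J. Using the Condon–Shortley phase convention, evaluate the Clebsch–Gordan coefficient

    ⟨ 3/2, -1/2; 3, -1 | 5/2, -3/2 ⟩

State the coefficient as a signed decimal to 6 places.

−√(7/20) ≈ -0.591608

j₁+j₂−J=2  J+j₁−j₂=1  J−j₁+j₂=4  j₁+j₂+J+1=8
(j₁±m₁, j₂±m₂, J±M) = (1,2,2,4,1,4)
P² = 576/35
sum k=1..2:
  [1] −1/6 = -1/6
  [2] +1/48 = 1/48
S = -7/48
C² = P²·S² = 7/20 ; C = -0.591608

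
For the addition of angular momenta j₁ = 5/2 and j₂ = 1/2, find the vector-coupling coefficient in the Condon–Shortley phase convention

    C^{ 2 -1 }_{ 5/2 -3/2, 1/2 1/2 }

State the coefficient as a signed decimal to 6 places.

j₁+j₂−J=1  J+j₁−j₂=4  J−j₁+j₂=0  j₁+j₂+J+1=6
(j₁±m₁, j₂±m₂, J±M) = (1,4,1,0,1,3)
P² = 24
sum k=1..1:
  [1] −1/6 = -1/6
S = -1/6
C² = P²·S² = 2/3 ; C = -0.816497

-0.816497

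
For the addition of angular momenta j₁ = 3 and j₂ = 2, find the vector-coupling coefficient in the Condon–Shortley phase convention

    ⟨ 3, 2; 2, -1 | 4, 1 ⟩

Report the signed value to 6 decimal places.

+√(7/20) = +0.591608

√[9·1!5!3!/10! · 5!1!1!3!5!3!] = √(6480/7)
  +(−1)^0/∏(0,1,1,1,4,2)! = 1/48  (running 1/48)
  +(−1)^1/∏(1,0,0,0,5,3)! = -1/720  (running 7/360)
⟨..|..⟩ = √(6480/7)·(7/360) = +0.591608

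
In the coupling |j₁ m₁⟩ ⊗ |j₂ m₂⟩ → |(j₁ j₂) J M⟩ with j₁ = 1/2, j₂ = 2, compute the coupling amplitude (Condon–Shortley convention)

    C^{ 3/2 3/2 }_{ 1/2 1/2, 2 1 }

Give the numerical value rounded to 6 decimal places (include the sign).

+0.447214

√[4·1!0!3!/5! · 1!0!3!1!3!0!] = √(36/5)
  +(−1)^0/∏(0,1,0,3,0,0)! = 1/6  (running 1/6)
⟨..|..⟩ = √(36/5)·(1/6) = +0.447214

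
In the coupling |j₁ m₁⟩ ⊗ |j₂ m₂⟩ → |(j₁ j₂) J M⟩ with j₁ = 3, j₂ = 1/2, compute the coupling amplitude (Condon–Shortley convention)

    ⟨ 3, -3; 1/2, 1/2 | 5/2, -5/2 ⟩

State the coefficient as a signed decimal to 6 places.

−√(6/7) ≈ -0.925820

√[6·1!5!0!/7! · 0!6!1!0!0!5!] = √(86400/7)
  +(−1)^1/∏(1,0,5,0,0,0)! = -1/120  (running -1/120)
⟨..|..⟩ = √(86400/7)·(-1/120) = -0.925820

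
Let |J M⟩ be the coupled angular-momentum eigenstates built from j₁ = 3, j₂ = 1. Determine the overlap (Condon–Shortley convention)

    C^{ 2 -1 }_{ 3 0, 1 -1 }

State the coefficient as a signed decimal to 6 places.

j₁+j₂−J=2  J+j₁−j₂=4  J−j₁+j₂=0  j₁+j₂+J+1=7
(j₁±m₁, j₂±m₂, J±M) = (3,3,0,2,1,3)
P² = 144/7
sum k=0..0:
  [0] +1/12 = 1/12
S = 1/12
C² = P²·S² = 1/7 ; C = +0.377964

+0.377964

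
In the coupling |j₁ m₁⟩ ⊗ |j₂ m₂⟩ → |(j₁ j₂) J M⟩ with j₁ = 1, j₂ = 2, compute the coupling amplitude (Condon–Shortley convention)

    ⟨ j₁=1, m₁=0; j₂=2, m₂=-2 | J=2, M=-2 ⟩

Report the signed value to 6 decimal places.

√[5·1!1!3!/6! · 1!1!0!4!0!4!] = √(24)
  +(−1)^0/∏(0,1,1,0,0,3)! = 1/6  (running 1/6)
⟨..|..⟩ = √(24)·(1/6) = +0.816497

+0.816497  (= +√(2/3))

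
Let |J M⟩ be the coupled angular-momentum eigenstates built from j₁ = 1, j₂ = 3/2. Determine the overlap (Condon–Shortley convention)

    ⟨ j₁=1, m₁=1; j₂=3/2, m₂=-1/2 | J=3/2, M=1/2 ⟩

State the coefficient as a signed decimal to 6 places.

+√(8/15) = +0.730297

triangle: 1!×1!×2!/5! = 2/120
(j±m)!: 2!×0!×1!×2!×2!×1! = 8
prefactor² = (2J+1)×Δ×N² = 8/15
  k=0: +1/(0!×1!×0!×1!×1!×1!) = 1
Σ = 1  ⇒  CG² = 8/15×1² = 8/15
CG = +√(8/15) = +0.730297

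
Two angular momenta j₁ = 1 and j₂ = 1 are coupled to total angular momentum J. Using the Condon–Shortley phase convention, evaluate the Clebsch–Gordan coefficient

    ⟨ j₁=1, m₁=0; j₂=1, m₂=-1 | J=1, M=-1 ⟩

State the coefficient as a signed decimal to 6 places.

j₁+j₂−J=1  J+j₁−j₂=1  J−j₁+j₂=1  j₁+j₂+J+1=4
(j₁±m₁, j₂±m₂, J±M) = (1,1,0,2,0,2)
P² = 1/2
sum k=0..0:
  [0] +1/1 = 1
S = 1
C² = P²·S² = 1/2 ; C = +0.707107

+0.707107  (= +√(1/2))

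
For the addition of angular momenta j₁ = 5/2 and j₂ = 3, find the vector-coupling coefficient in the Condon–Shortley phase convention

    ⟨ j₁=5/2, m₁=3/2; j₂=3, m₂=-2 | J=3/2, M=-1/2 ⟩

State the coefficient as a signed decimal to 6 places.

√[4·4!1!2!/8! · 4!1!1!5!1!2!] = √(192/7)
  +(−1)^0/∏(0,4,1,1,0,1)! = 1/24  (running 1/24)
  +(−1)^1/∏(1,3,0,0,1,2)! = -1/12  (running -1/24)
⟨..|..⟩ = √(192/7)·(-1/24) = -0.218218

−√(1/21) = -0.218218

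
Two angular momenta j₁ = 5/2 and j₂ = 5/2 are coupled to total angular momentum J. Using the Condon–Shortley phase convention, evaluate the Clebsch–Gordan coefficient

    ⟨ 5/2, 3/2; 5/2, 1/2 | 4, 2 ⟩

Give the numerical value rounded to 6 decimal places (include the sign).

+√(5/28) ≈ +0.422577

triangle: 1!·4!·4!/10! = 576/3628800
(j±m)!: 4!·1!·3!·2!·6!·2! = 414720
prefactor² = (2J+1)·Δ·N² = 20736/35
  k=0: +1/(0!·1!·1!·3!·3!·1!) = 1/36
  k=1: −1/(1!·0!·0!·2!·4!·2!) = -1/96
Σ = 5/288  ⇒  CG² = 20736/35·5/288² = 5/28
CG = +√(5/28) = +0.422577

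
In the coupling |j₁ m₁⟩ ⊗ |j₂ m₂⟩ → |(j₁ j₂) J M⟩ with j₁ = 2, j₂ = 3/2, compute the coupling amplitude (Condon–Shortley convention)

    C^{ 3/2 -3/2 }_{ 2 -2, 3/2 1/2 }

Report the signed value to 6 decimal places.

+√(2/5) = +0.632456

triangle: 2!×2!×1!/6! = 4/720
(j±m)!: 0!×4!×2!×1!×0!×3! = 288
prefactor² = (2J+1)×Δ×N² = 32/5
  k=2: +1/(2!×0!×2!×0!×0!×1!) = 1/4
Σ = 1/4  ⇒  CG² = 32/5×1/4² = 2/5
CG = +√(2/5) = +0.632456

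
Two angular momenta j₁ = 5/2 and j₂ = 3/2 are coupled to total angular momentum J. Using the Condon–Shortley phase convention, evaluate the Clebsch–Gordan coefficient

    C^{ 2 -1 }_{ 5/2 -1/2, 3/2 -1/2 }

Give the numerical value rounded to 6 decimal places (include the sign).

j₁+j₂−J=2  J+j₁−j₂=3  J−j₁+j₂=1  j₁+j₂+J+1=7
(j₁±m₁, j₂±m₂, J±M) = (2,3,1,2,1,3)
P² = 12/7
sum k=0..1:
  [0] +1/12 = 1/12
  [1] −1/2 = -1/2
S = -5/12
C² = P²·S² = 25/84 ; C = -0.545545

−√(25/84) ≈ -0.545545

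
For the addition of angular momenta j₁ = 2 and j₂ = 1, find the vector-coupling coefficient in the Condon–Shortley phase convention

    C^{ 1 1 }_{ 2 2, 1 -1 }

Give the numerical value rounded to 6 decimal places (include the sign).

triangle: 2!×2!×0!/5! = 4/120
(j±m)!: 4!×0!×0!×2!×2!×0! = 96
prefactor² = (2J+1)×Δ×N² = 48/5
  k=0: +1/(0!×2!×0!×0!×2!×0!) = 1/4
Σ = 1/4  ⇒  CG² = 48/5×1/4² = 3/5
CG = +√(3/5) = +0.774597

+0.774597  (= +√(3/5))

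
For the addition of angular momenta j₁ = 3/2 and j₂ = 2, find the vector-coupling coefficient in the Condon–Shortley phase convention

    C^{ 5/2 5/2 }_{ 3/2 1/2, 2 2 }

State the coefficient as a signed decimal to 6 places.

√[6·1!2!3!/7! · 2!1!4!0!5!0!] = √(576/7)
  +(−1)^1/∏(1,0,0,3,2,0)! = -1/12  (running -1/12)
⟨..|..⟩ = √(576/7)·(-1/12) = -0.755929

−√(4/7) = -0.755929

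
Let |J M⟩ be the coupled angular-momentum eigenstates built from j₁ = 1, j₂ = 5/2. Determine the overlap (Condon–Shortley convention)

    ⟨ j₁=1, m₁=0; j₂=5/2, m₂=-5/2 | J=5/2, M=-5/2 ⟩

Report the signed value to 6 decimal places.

√[6·1!1!4!/7! · 1!1!0!5!0!5!] = √(2880/7)
  +(−1)^0/∏(0,1,1,0,0,4)! = 1/24  (running 1/24)
⟨..|..⟩ = √(2880/7)·(1/24) = +0.845154

+√(5/7) = +0.845154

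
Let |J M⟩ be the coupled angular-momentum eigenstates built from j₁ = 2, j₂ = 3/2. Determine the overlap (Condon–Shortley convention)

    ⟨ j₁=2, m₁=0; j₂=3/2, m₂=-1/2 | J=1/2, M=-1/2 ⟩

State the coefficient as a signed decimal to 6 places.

-0.447214  (= −√(1/5))

j₁+j₂−J=3  J+j₁−j₂=1  J−j₁+j₂=0  j₁+j₂+J+1=5
(j₁±m₁, j₂±m₂, J±M) = (2,2,1,2,0,1)
P² = 4/5
sum k=1..1:
  [1] −1/2 = -1/2
S = -1/2
C² = P²·S² = 1/5 ; C = -0.447214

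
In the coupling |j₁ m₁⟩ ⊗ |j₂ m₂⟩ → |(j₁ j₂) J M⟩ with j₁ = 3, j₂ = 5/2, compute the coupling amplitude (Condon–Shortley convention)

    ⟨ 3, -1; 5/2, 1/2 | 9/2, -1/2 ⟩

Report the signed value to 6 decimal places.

-0.480500

√[10·1!5!4!/11! · 2!4!3!2!4!5!] = √(92160/77)
  +(−1)^0/∏(0,1,4,3,1,1)! = 1/144  (running 1/144)
  +(−1)^1/∏(1,0,3,2,2,2)! = -1/48  (running -1/72)
⟨..|..⟩ = √(92160/77)·(-1/72) = -0.480500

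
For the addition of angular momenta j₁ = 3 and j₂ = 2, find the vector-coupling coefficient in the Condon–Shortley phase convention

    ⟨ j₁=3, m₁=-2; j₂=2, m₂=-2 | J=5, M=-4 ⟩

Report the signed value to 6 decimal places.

+√(3/5) ≈ +0.774597

triangle: 0!·6!·4!/11! = 17280/39916800
(j±m)!: 1!·5!·0!·4!·1!·9! = 1045094400
prefactor² = (2J+1)·Δ·N² = 4976640
  k=0: +1/(0!·0!·5!·0!·1!·4!) = 1/2880
Σ = 1/2880  ⇒  CG² = 4976640·1/2880² = 3/5
CG = +√(3/5) = +0.774597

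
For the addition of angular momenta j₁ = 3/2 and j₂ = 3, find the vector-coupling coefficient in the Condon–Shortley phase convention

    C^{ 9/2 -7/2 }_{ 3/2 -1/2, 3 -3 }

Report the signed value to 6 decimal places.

+0.577350

triangle: 0!·3!·6!/10! = 4320/3628800
(j±m)!: 1!·2!·0!·6!·1!·8! = 58060800
prefactor² = (2J+1)·Δ·N² = 691200
  k=0: +1/(0!·0!·2!·0!·1!·6!) = 1/1440
Σ = 1/1440  ⇒  CG² = 691200·1/1440² = 1/3
CG = +√(1/3) = +0.577350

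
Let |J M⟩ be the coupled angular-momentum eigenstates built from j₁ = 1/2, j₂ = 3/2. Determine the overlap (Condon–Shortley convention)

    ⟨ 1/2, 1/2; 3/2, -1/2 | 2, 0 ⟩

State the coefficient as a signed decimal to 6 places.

+√(1/2) ≈ +0.707107

triangle: 0!·1!·3!/5! = 6/120
(j±m)!: 1!·0!·1!·2!·2!·2! = 8
prefactor² = (2J+1)·Δ·N² = 2
  k=0: +1/(0!·0!·0!·1!·1!·2!) = 1/2
Σ = 1/2  ⇒  CG² = 2·1/2² = 1/2
CG = +√(1/2) = +0.707107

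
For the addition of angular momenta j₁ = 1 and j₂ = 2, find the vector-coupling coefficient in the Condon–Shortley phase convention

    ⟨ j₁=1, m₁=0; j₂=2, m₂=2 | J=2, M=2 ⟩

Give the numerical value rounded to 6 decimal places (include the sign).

triangle: 1!×1!×3!/6! = 6/720
(j±m)!: 1!×1!×4!×0!×4!×0! = 576
prefactor² = (2J+1)×Δ×N² = 24
  k=1: −1/(1!×0!×0!×3!×1!×0!) = -1/6
Σ = -1/6  ⇒  CG² = 24×(-1/6)² = 2/3
CG = −√(2/3) = -0.816497

-0.816497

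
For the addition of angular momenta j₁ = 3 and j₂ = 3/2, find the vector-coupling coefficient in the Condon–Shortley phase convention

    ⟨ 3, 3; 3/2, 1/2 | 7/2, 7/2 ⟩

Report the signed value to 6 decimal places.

+0.816497  (= +√(2/3))

√[8·1!5!2!/9! · 6!0!2!1!7!0!] = √(38400)
  +(−1)^0/∏(0,1,0,2,5,0)! = 1/240  (running 1/240)
⟨..|..⟩ = √(38400)·(1/240) = +0.816497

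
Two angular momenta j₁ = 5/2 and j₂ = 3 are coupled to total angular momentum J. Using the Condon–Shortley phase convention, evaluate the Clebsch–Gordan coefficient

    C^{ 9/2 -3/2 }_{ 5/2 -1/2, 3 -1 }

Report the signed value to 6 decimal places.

√[10·1!4!5!/11! · 2!3!2!4!3!6!] = √(138240/77)
  +(−1)^0/∏(0,1,3,2,1,3)! = 1/72  (running 1/72)
  +(−1)^1/∏(1,0,2,1,2,4)! = -1/96  (running 1/288)
⟨..|..⟩ = √(138240/77)·(1/288) = +0.147122

+0.147122  (= +√(5/231))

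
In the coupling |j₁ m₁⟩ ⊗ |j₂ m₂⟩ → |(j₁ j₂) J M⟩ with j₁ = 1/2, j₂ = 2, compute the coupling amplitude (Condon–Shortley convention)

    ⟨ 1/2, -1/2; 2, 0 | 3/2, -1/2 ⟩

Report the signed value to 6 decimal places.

−√(2/5) ≈ -0.632456

triangle: 1!*0!*3!/5! = 6/120
(j±m)!: 0!*1!*2!*2!*1!*2! = 8
prefactor² = (2J+1)*Δ*N² = 8/5
  k=1: −1/(1!*0!*0!*1!*0!*2!) = -1/2
Σ = -1/2  ⇒  CG² = 8/5*(-1/2)² = 2/5
CG = −√(2/5) = -0.632456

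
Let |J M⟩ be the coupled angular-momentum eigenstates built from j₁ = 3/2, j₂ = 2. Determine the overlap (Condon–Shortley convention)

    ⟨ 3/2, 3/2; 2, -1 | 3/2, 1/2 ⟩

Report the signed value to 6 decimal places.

triangle: 2!·1!·2!/6! = 4/720
(j±m)!: 3!·0!·1!·3!·2!·1! = 72
prefactor² = (2J+1)·Δ·N² = 8/5
  k=0: +1/(0!·2!·0!·1!·1!·1!) = 1/2
Σ = 1/2  ⇒  CG² = 8/5·1/2² = 2/5
CG = +√(2/5) = +0.632456

+√(2/5) ≈ +0.632456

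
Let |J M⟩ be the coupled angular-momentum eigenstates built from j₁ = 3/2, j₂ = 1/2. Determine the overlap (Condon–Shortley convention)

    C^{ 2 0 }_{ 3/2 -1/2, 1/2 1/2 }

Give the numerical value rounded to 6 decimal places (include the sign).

+0.707107  (= +√(1/2))

triangle: 0!×3!×1!/5! = 6/120
(j±m)!: 1!×2!×1!×0!×2!×2! = 8
prefactor² = (2J+1)×Δ×N² = 2
  k=0: +1/(0!×0!×2!×1!×1!×0!) = 1/2
Σ = 1/2  ⇒  CG² = 2×1/2² = 1/2
CG = +√(1/2) = +0.707107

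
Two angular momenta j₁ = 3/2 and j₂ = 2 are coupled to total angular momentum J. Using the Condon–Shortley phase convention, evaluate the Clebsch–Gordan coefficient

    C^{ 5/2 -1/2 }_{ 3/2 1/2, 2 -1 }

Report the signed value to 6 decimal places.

+√(5/14) ≈ +0.597614

j₁+j₂−J=1  J+j₁−j₂=2  J−j₁+j₂=3  j₁+j₂+J+1=7
(j₁±m₁, j₂±m₂, J±M) = (2,1,1,3,2,3)
P² = 72/35
sum k=0..1:
  [0] +1/2 = 1/2
  [1] −1/12 = -1/12
S = 5/12
C² = P²·S² = 5/14 ; C = +0.597614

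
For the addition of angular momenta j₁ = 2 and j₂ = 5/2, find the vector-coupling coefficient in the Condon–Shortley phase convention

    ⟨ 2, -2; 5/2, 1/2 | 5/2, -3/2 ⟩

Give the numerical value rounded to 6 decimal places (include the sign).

+0.621059

triangle: 2!×2!×3!/8! = 24/40320
(j±m)!: 0!×4!×3!×2!×1!×4! = 6912
prefactor² = (2J+1)×Δ×N² = 864/35
  k=2: +1/(2!×0!×2!×1!×0!×2!) = 1/8
Σ = 1/8  ⇒  CG² = 864/35×1/8² = 27/70
CG = +√(27/70) = +0.621059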